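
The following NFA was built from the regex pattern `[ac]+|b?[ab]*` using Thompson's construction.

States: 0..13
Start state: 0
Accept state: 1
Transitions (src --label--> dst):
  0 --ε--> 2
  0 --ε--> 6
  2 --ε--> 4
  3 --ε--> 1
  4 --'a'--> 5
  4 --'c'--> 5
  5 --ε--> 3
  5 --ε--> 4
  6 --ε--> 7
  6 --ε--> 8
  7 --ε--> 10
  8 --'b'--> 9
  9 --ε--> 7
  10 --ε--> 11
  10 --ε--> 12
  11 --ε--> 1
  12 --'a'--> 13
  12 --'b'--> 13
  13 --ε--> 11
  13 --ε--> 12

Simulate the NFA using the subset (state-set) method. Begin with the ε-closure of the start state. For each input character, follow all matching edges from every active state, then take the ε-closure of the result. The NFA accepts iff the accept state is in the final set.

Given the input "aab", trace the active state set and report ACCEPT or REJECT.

Answer: ACCEPT

Trace:
S₀ = ε-closure({0}) = {0,1,2,4,6,7,8,10,11,12}
'a' @ 1: {1,3,4,5,11,12,13}  [accepting]
'a' @ 2: {1,3,4,5,11,12,13}  [accepting]
'b' @ 3: {1,11,12,13}  [accepting]
after full input: {1,11,12,13}  (accept=1 in)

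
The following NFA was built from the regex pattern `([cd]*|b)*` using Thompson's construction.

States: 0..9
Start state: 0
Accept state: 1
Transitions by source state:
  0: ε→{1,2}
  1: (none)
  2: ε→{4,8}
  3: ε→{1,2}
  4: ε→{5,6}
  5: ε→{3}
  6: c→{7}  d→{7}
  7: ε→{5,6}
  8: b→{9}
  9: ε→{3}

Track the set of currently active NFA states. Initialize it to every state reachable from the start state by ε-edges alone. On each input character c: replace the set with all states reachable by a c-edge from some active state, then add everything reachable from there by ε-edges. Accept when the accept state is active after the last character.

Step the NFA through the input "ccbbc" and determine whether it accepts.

S₀ = ε-closure({0}) = {0,1,2,3,4,5,6,8}
'c' @ 1: {1,2,3,4,5,6,7,8}  [accepting]
'c' @ 2: {1,2,3,4,5,6,7,8}  [accepting]
'b' @ 3: {1,2,3,4,5,6,8,9}  [accepting]
'b' @ 4: {1,2,3,4,5,6,8,9}  [accepting]
'c' @ 5: {1,2,3,4,5,6,7,8}  [accepting]
after full input: {1,2,3,4,5,6,7,8}  (accept=1 in)

Answer: ACCEPT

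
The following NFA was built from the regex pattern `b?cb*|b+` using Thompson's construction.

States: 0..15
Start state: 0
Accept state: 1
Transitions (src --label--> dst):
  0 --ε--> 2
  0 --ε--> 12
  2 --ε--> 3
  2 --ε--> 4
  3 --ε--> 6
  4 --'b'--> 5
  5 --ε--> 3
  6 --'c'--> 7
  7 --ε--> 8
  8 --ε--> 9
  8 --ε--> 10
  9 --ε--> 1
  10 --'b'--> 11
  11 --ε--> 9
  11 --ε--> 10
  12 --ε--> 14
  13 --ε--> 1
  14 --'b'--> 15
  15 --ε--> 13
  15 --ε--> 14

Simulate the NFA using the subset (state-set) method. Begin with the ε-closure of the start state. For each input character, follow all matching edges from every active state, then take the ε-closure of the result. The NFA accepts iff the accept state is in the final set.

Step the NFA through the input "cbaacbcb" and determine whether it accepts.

initial (ε-close {0}): {0,2,3,4,6,12,14}
'c' @ 1: {1,7,8,9,10}  (accept∈set)
'b' @ 2: {1,9,10,11}  (accept∈set)
'a' @ 3: {}  — state set empty
rest 'acbcb' ignored (set empty)
after full input: {}  (accept=1 not in)

Answer: REJECT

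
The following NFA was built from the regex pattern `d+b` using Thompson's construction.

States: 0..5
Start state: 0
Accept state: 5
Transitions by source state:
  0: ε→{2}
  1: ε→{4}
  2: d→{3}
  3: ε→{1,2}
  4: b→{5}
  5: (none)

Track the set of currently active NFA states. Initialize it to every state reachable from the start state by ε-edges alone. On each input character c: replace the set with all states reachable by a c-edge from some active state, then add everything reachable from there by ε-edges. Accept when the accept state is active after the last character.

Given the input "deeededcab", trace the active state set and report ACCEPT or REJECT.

Answer: REJECT

Derivation:
start: ε-closure({0}) = {0,2}
'd' @ 1: {1,2,3,4}
'e' @ 2: {}  — no active states
rest 'eededcab' ignored (set empty)
final: {}; accept 5 not in set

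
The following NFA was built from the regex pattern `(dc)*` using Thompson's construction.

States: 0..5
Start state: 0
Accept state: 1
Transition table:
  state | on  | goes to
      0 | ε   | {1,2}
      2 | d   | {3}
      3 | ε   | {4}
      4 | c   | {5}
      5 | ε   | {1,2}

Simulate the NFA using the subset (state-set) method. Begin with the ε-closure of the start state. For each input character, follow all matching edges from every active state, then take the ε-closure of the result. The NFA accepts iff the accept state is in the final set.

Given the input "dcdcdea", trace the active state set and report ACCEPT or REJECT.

Answer: REJECT

Trace:
initial (ε-close {0}): {0,1,2}
'd' @ 1: {3,4}
'c' @ 2: {1,2,5}  ✓accept
'd' @ 3: {3,4}
'c' @ 4: {1,2,5}  ✓accept
'd' @ 5: {3,4}
'e' @ 6: {}  — state set empty
rest 'a' ignored (set empty)
final: {}; accept 1 not in set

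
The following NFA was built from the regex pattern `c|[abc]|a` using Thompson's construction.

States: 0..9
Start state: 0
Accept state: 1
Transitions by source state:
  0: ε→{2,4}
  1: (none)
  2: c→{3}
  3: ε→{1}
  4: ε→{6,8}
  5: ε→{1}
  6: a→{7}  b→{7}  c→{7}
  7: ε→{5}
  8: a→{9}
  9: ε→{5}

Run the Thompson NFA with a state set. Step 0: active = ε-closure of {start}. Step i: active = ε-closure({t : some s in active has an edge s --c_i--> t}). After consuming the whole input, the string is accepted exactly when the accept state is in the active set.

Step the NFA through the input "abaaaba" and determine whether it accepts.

start: ε-closure({0}) = {0,2,4,6,8}
'a' @ 1: {1,5,7,9}  (accept∈set)
'b' @ 2: {}  — dead — no transitions
rest 'aaaba' ignored (set empty)
after full input: {}  (accept=1 not in)

Answer: REJECT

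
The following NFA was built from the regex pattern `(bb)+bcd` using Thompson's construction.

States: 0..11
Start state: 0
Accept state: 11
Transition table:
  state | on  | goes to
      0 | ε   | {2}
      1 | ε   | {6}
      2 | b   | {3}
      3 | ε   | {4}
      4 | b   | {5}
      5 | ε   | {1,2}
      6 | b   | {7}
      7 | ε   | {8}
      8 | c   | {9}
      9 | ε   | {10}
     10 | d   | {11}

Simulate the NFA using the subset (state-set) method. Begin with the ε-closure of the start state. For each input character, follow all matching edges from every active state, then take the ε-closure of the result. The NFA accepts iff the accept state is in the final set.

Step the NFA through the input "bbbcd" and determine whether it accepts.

Answer: ACCEPT

Derivation:
initial (ε-close {0}): {0,2}
'b' @ 1: {3,4}
'b' @ 2: {1,2,5,6}
'b' @ 3: {3,4,7,8}
'c' @ 4: {9,10}
'd' @ 5: {11}  [accepting]
final: {11}; accept 11 in set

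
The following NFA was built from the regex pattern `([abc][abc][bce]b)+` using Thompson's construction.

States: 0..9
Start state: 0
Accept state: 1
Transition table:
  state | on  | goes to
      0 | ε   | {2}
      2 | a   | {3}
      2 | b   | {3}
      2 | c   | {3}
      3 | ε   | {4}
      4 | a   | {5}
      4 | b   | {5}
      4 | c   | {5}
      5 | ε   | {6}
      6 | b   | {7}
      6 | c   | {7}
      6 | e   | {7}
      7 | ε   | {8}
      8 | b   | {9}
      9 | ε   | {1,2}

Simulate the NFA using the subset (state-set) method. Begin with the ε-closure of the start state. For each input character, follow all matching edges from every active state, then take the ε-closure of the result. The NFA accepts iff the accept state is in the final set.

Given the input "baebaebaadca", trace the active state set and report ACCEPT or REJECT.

start: ε-closure({0}) = {0,2}
'b' @ 1: {3,4}
'a' @ 2: {5,6}
'e' @ 3: {7,8}
'b' @ 4: {1,2,9}  ✓accept
'a' @ 5: {3,4}
'e' @ 6: {}  — dead — no transitions
rest 'baadca' ignored (set empty)
final: {}; accept 1 not in set

Answer: REJECT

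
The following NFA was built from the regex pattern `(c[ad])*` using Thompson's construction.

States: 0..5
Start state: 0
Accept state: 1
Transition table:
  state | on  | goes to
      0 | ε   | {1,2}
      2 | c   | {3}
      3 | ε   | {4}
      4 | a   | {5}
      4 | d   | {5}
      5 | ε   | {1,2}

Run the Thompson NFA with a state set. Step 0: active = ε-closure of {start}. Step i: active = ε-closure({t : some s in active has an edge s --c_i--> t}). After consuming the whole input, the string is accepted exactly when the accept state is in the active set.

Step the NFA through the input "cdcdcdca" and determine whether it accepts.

start: ε-closure({0}) = {0,1,2}
'c' @ 1: {3,4}
'd' @ 2: {1,2,5}  [accepting]
'c' @ 3: {3,4}
'd' @ 4: {1,2,5}  [accepting]
'c' @ 5: {3,4}
'd' @ 6: {1,2,5}  [accepting]
'c' @ 7: {3,4}
'a' @ 8: {1,2,5}  [accepting]
final: {1,2,5}; accept 1 in set

Answer: ACCEPT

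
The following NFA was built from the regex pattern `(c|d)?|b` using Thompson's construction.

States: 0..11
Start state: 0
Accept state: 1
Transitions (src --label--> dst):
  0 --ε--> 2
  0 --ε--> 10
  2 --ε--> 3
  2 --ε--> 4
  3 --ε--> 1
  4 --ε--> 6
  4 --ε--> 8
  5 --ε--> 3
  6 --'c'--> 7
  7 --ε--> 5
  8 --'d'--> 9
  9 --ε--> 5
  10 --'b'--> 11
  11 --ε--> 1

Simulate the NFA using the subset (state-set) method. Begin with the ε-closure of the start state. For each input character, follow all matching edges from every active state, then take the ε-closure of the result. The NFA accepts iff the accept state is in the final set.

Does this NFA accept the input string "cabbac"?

Answer: REJECT

Trace:
S₀ = ε-closure({0}) = {0,1,2,3,4,6,8,10}
'c' @ 1: {1,3,5,7}  ✓accept
'a' @ 2: {}  — dead — no transitions
rest 'bbac' ignored (set empty)
final: {}; accept 1 not in set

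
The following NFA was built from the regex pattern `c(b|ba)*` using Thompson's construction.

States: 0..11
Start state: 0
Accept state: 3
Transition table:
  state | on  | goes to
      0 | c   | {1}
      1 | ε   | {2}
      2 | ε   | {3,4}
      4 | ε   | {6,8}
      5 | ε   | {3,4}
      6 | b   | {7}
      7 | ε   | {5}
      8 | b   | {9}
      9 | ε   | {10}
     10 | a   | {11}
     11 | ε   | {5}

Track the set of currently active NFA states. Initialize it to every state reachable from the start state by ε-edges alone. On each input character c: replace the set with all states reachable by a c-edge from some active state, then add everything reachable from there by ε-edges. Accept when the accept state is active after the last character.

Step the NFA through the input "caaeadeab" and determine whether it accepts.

S₀ = ε-closure({0}) = {0}
'c' @ 1: {1,2,3,4,6,8}  [accepting]
'a' @ 2: {}  — dead — no transitions
rest 'aeadeab' ignored (set empty)
final: {}; accept 3 not in set

Answer: REJECT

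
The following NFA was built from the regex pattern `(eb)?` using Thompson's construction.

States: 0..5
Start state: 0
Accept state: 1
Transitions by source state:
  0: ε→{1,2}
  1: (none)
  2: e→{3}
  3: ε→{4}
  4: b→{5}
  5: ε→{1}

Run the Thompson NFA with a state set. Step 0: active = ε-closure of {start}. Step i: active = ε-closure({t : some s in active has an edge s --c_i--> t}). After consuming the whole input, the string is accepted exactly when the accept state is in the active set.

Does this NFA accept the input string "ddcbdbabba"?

Answer: REJECT

Derivation:
initial (ε-close {0}): {0,1,2}
'd' @ 1: {}  — no active states
rest 'dcbdbabba' ignored (set empty)
end set {} — state 1 not in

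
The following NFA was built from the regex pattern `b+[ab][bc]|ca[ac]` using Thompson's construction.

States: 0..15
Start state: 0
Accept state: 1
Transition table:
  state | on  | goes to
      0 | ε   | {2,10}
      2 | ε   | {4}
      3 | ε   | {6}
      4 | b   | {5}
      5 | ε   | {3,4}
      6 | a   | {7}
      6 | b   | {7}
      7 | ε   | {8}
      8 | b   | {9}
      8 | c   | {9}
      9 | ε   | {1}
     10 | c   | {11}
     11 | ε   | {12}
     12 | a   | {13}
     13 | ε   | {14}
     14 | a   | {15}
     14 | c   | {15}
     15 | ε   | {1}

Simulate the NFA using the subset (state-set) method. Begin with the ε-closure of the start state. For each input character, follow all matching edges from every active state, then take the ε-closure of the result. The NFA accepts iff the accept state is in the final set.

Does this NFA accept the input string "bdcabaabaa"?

Answer: REJECT

Steps:
S₀ = ε-closure({0}) = {0,2,4,10}
'b' @ 1: {3,4,5,6}
'd' @ 2: {}  — no active states
rest 'cabaabaa' ignored (set empty)
final: {}; accept 1 not in set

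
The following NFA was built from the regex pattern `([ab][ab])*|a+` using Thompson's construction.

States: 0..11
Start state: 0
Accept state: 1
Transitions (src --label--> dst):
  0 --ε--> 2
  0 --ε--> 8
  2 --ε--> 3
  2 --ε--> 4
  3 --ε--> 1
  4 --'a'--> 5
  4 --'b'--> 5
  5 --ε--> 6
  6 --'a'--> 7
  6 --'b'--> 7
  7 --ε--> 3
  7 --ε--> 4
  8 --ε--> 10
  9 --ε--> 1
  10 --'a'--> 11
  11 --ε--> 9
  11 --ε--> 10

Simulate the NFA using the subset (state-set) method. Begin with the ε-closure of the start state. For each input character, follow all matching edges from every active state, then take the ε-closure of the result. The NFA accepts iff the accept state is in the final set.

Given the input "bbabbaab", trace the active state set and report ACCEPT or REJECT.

start: ε-closure({0}) = {0,1,2,3,4,8,10}
'b' @ 1: {5,6}
'b' @ 2: {1,3,4,7}  ✓accept
'a' @ 3: {5,6}
'b' @ 4: {1,3,4,7}  ✓accept
'b' @ 5: {5,6}
'a' @ 6: {1,3,4,7}  ✓accept
'a' @ 7: {5,6}
'b' @ 8: {1,3,4,7}  ✓accept
after full input: {1,3,4,7}  (accept=1 in)

Answer: ACCEPT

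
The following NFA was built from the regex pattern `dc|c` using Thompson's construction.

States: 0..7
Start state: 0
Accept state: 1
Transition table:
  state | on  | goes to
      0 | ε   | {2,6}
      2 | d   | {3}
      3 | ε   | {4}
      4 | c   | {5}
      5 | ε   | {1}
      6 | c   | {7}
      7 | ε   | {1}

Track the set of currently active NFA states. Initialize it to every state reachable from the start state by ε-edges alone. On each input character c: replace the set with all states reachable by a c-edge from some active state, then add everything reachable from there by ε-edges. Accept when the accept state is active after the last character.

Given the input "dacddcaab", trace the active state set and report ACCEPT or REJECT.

Answer: REJECT

Trace:
S₀ = ε-closure({0}) = {0,2,6}
'd' @ 1: {3,4}
'a' @ 2: {}  — state set empty
rest 'cddcaab' ignored (set empty)
end set {} — state 1 not in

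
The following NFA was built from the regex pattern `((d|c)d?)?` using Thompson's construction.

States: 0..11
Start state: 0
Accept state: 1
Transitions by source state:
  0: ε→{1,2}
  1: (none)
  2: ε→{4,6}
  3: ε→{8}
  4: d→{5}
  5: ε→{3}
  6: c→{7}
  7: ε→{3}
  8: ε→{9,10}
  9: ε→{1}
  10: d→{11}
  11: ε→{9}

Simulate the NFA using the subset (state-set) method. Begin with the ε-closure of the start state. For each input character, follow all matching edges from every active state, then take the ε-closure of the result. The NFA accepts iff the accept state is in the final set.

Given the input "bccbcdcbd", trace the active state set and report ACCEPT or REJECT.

S₀ = ε-closure({0}) = {0,1,2,4,6}
'b' @ 1: {}  — dead — no transitions
rest 'ccbcdcbd' ignored (set empty)
after full input: {}  (accept=1 not in)

Answer: REJECT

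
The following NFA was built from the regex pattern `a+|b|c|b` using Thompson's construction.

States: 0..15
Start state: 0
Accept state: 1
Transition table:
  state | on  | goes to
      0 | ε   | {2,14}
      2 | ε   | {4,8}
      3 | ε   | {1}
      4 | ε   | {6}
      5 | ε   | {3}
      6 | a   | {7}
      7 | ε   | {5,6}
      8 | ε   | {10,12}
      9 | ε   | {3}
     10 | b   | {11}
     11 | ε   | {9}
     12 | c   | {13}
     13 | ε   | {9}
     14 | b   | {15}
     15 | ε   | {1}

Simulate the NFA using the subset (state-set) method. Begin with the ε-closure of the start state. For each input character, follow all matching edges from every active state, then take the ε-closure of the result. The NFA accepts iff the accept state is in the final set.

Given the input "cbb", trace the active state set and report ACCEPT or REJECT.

Answer: REJECT

Trace:
start: ε-closure({0}) = {0,2,4,6,8,10,12,14}
'c' @ 1: {1,3,9,13}  [accepting]
'b' @ 2: {}  — dead — no transitions
rest 'b' ignored (set empty)
after full input: {}  (accept=1 not in)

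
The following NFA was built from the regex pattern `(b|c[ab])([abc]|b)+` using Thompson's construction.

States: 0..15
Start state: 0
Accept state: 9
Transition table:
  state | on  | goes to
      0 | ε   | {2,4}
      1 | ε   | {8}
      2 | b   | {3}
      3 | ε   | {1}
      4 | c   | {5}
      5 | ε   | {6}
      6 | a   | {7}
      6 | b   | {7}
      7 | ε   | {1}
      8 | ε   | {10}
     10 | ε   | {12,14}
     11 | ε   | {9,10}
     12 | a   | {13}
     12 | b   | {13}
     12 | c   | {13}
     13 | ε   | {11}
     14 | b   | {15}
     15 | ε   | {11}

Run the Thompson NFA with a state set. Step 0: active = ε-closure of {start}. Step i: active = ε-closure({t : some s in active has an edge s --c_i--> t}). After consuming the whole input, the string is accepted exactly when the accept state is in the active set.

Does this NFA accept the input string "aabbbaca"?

Answer: REJECT

Trace:
initial (ε-close {0}): {0,2,4}
'a' @ 1: {}  — no active states
rest 'abbbaca' ignored (set empty)
end set {} — state 9 not in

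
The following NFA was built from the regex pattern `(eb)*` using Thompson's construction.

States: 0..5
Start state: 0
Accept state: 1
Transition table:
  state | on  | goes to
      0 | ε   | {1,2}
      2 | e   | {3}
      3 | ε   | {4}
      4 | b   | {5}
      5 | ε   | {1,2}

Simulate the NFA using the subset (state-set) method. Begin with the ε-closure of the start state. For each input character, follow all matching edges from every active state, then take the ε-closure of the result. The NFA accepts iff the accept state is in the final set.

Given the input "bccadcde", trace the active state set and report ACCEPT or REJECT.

Answer: REJECT

Trace:
S₀ = ε-closure({0}) = {0,1,2}
'b' @ 1: {}  — dead — no transitions
rest 'ccadcde' ignored (set empty)
final: {}; accept 1 not in set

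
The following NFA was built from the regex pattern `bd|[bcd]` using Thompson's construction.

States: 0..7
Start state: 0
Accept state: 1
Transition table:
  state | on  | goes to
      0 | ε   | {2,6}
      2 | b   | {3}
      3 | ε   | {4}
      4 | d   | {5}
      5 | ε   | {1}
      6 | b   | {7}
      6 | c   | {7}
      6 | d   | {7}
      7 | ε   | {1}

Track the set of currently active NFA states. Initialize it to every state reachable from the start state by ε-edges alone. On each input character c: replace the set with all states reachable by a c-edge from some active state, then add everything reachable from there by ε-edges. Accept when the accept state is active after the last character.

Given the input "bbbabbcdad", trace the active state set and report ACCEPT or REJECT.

Answer: REJECT

Trace:
S₀ = ε-closure({0}) = {0,2,6}
'b' @ 1: {1,3,4,7}  (accept∈set)
'b' @ 2: {}  — dead — no transitions
rest 'babbcdad' ignored (set empty)
final: {}; accept 1 not in set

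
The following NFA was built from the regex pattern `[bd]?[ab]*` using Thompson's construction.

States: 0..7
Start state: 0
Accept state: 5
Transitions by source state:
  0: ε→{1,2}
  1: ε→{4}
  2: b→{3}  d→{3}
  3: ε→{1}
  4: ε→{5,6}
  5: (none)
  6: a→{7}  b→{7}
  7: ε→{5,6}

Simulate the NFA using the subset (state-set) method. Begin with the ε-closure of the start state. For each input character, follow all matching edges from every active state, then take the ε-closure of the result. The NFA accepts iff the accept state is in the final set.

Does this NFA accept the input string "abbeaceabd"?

initial (ε-close {0}): {0,1,2,4,5,6}
'a' @ 1: {5,6,7}  (accept∈set)
'b' @ 2: {5,6,7}  (accept∈set)
'b' @ 3: {5,6,7}  (accept∈set)
'e' @ 4: {}  — no active states
rest 'aceabd' ignored (set empty)
after full input: {}  (accept=5 not in)

Answer: REJECT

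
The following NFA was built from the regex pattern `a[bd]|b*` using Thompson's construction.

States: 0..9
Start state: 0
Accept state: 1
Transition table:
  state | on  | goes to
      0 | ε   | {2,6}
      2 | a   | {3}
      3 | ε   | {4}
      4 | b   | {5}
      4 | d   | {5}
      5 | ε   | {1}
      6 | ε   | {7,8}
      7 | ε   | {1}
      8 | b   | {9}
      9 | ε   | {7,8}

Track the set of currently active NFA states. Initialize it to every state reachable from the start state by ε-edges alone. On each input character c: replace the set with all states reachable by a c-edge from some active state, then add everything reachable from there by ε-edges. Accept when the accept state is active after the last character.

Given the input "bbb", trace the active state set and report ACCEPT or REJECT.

Answer: ACCEPT

Steps:
start: ε-closure({0}) = {0,1,2,6,7,8}
'b' @ 1: {1,7,8,9}  ✓accept
'b' @ 2: {1,7,8,9}  ✓accept
'b' @ 3: {1,7,8,9}  ✓accept
after full input: {1,7,8,9}  (accept=1 in)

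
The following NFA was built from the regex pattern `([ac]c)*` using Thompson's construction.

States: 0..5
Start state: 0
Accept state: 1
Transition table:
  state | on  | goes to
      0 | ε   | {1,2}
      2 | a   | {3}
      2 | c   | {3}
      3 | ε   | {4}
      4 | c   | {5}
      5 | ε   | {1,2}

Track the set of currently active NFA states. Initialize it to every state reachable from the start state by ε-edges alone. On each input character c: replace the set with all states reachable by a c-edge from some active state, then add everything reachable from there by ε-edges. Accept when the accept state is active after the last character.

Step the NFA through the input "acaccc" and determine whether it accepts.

initial (ε-close {0}): {0,1,2}
'a' @ 1: {3,4}
'c' @ 2: {1,2,5}  [accepting]
'a' @ 3: {3,4}
'c' @ 4: {1,2,5}  [accepting]
'c' @ 5: {3,4}
'c' @ 6: {1,2,5}  [accepting]
after full input: {1,2,5}  (accept=1 in)

Answer: ACCEPT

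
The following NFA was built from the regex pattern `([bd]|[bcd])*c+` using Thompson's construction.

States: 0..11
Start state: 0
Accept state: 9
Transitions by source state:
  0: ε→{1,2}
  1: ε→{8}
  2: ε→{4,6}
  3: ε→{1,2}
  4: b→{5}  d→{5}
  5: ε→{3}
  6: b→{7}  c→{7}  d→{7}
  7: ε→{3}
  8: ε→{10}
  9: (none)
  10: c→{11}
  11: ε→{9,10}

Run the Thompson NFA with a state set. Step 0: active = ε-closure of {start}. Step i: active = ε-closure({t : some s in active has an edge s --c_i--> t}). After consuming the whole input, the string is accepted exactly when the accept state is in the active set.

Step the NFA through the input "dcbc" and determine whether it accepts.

Answer: ACCEPT

Trace:
S₀ = ε-closure({0}) = {0,1,2,4,6,8,10}
'd' @ 1: {1,2,3,4,5,6,7,8,10}
'c' @ 2: {1,2,3,4,6,7,8,9,10,11}  ✓accept
'b' @ 3: {1,2,3,4,5,6,7,8,10}
'c' @ 4: {1,2,3,4,6,7,8,9,10,11}  ✓accept
end set {1,2,3,4,6,7,8,9,10,11} — state 9 in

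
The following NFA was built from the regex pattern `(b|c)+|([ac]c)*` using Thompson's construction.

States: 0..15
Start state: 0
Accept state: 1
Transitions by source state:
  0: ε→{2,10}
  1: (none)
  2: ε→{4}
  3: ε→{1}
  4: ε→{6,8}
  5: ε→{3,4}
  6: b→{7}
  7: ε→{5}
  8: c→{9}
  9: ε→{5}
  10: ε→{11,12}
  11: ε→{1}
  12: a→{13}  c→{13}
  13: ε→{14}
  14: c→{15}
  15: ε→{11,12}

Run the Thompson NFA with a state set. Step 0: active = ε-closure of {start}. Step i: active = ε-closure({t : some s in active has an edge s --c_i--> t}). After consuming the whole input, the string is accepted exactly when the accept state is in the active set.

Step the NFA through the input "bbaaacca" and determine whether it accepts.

Answer: REJECT

Steps:
initial (ε-close {0}): {0,1,2,4,6,8,10,11,12}
'b' @ 1: {1,3,4,5,6,7,8}  (accept∈set)
'b' @ 2: {1,3,4,5,6,7,8}  (accept∈set)
'a' @ 3: {}  — no active states
rest 'aacca' ignored (set empty)
final: {}; accept 1 not in set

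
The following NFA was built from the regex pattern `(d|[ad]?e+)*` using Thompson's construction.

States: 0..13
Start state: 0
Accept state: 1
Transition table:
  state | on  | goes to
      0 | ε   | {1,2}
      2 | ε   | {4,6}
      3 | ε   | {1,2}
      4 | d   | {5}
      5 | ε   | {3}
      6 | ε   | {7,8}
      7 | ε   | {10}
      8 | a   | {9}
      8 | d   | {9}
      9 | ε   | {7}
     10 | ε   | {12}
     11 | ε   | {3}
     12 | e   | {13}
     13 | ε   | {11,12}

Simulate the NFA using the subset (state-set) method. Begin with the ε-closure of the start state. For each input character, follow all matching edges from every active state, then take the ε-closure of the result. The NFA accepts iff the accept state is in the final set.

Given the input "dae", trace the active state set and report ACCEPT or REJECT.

S₀ = ε-closure({0}) = {0,1,2,4,6,7,8,10,12}
'd' @ 1: {1,2,3,4,5,6,7,8,9,10,12}  [accepting]
'a' @ 2: {7,9,10,12}
'e' @ 3: {1,2,3,4,6,7,8,10,11,12,13}  [accepting]
final: {1,2,3,4,6,7,8,10,11,12,13}; accept 1 in set

Answer: ACCEPT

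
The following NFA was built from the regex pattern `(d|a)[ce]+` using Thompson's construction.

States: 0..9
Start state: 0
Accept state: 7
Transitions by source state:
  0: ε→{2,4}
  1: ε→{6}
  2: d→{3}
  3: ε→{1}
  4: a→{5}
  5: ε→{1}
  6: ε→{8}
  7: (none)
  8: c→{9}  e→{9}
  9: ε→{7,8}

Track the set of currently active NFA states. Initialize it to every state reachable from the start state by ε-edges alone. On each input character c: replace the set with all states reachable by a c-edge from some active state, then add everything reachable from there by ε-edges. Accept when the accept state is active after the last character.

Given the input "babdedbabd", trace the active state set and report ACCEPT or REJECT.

Answer: REJECT

Steps:
initial (ε-close {0}): {0,2,4}
'b' @ 1: {}  — state set empty
rest 'abdedbabd' ignored (set empty)
end set {} — state 7 not in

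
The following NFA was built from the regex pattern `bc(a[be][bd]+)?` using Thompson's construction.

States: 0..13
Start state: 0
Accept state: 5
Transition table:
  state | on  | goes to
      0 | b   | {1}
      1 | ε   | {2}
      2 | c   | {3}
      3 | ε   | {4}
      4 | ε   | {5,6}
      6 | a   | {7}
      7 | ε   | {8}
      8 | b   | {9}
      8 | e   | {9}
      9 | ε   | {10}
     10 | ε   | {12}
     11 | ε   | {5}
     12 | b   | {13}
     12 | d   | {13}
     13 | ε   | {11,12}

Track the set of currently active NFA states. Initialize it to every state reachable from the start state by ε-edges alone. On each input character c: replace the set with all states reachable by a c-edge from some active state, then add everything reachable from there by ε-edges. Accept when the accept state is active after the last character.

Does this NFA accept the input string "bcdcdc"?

start: ε-closure({0}) = {0}
'b' @ 1: {1,2}
'c' @ 2: {3,4,5,6}  (accept∈set)
'd' @ 3: {}  — state set empty
rest 'cdc' ignored (set empty)
end set {} — state 5 not in

Answer: REJECT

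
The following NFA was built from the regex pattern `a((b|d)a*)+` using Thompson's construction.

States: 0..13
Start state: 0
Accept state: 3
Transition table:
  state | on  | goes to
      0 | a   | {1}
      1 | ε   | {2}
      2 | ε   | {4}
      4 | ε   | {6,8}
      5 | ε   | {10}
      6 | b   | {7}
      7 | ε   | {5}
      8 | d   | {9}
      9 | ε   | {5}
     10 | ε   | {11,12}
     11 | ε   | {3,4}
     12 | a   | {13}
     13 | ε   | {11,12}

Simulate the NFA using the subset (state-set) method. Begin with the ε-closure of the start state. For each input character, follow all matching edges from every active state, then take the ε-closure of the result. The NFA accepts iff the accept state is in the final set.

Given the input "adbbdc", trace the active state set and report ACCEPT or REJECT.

Answer: REJECT

Trace:
start: ε-closure({0}) = {0}
'a' @ 1: {1,2,4,6,8}
'd' @ 2: {3,4,5,6,8,9,10,11,12}  ✓accept
'b' @ 3: {3,4,5,6,7,8,10,11,12}  ✓accept
'b' @ 4: {3,4,5,6,7,8,10,11,12}  ✓accept
'd' @ 5: {3,4,5,6,8,9,10,11,12}  ✓accept
'c' @ 6: {}  — state set empty
after full input: {}  (accept=3 not in)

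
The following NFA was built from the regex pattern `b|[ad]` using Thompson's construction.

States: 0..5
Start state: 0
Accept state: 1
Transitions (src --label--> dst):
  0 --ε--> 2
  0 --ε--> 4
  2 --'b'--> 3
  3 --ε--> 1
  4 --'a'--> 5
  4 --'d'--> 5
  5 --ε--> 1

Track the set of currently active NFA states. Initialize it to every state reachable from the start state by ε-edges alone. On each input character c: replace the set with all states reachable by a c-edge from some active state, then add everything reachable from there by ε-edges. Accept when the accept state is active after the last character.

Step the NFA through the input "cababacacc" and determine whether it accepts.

initial (ε-close {0}): {0,2,4}
'c' @ 1: {}  — no active states
rest 'ababacacc' ignored (set empty)
final: {}; accept 1 not in set

Answer: REJECT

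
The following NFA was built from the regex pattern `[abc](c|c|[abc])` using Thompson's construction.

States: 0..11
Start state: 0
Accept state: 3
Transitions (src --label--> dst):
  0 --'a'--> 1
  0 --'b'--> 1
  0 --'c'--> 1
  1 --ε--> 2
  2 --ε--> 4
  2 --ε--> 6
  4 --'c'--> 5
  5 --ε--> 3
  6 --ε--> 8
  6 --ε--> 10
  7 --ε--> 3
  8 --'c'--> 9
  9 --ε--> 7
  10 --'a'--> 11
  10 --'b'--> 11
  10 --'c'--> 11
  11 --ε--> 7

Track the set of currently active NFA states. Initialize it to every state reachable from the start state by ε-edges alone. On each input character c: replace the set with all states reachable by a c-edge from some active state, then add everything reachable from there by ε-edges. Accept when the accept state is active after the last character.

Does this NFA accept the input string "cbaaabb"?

Answer: REJECT

Trace:
start: ε-closure({0}) = {0}
'c' @ 1: {1,2,4,6,8,10}
'b' @ 2: {3,7,11}  [accepting]
'a' @ 3: {}  — state set empty
rest 'aabb' ignored (set empty)
after full input: {}  (accept=3 not in)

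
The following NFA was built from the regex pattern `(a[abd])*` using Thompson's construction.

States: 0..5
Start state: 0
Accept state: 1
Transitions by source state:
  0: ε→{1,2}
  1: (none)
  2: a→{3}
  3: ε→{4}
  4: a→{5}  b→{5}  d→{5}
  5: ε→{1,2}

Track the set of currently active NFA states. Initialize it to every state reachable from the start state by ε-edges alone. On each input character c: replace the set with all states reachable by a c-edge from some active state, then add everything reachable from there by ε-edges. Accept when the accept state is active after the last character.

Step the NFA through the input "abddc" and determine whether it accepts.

Answer: REJECT

Trace:
start: ε-closure({0}) = {0,1,2}
'a' @ 1: {3,4}
'b' @ 2: {1,2,5}  [accepting]
'd' @ 3: {}  — no active states
rest 'dc' ignored (set empty)
final: {}; accept 1 not in set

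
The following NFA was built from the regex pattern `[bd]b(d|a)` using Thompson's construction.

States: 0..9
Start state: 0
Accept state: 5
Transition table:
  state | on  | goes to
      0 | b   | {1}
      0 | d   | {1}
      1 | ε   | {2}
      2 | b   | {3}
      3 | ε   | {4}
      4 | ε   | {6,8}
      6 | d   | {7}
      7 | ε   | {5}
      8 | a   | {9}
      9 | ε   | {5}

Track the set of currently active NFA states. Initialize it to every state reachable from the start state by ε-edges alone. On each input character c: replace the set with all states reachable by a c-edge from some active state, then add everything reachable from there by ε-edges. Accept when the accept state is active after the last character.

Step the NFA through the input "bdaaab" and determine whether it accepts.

S₀ = ε-closure({0}) = {0}
'b' @ 1: {1,2}
'd' @ 2: {}  — no active states
rest 'aaab' ignored (set empty)
end set {} — state 5 not in

Answer: REJECT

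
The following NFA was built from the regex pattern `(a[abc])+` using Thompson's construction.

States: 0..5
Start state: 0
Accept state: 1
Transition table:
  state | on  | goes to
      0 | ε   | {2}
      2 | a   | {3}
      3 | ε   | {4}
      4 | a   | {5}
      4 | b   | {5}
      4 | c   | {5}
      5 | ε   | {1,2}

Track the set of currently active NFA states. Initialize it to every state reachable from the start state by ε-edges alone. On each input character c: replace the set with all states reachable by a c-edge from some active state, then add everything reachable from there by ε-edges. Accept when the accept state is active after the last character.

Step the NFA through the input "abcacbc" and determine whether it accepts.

S₀ = ε-closure({0}) = {0,2}
'a' @ 1: {3,4}
'b' @ 2: {1,2,5}  (accept∈set)
'c' @ 3: {}  — dead — no transitions
rest 'acbc' ignored (set empty)
final: {}; accept 1 not in set

Answer: REJECT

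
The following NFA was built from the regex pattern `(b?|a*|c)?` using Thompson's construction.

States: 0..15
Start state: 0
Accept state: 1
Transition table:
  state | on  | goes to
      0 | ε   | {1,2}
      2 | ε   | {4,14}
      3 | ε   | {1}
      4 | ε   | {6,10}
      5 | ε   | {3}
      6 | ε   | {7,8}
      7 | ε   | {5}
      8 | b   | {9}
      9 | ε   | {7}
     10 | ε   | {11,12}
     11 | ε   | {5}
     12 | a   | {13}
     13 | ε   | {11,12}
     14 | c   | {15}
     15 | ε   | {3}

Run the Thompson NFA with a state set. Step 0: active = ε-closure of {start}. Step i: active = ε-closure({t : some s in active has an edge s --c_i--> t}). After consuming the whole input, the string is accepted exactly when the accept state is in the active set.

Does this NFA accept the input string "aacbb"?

Answer: REJECT

Derivation:
initial (ε-close {0}): {0,1,2,3,4,5,6,7,8,10,11,12,14}
'a' @ 1: {1,3,5,11,12,13}  [accepting]
'a' @ 2: {1,3,5,11,12,13}  [accepting]
'c' @ 3: {}  — state set empty
rest 'bb' ignored (set empty)
final: {}; accept 1 not in set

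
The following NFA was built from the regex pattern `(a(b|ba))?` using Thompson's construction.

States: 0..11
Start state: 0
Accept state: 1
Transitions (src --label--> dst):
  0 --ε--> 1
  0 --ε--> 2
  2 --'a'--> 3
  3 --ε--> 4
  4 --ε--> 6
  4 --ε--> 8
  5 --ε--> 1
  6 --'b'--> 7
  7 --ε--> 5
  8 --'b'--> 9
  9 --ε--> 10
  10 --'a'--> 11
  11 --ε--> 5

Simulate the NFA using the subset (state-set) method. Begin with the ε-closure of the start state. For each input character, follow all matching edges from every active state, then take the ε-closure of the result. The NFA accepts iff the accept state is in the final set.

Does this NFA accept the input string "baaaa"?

start: ε-closure({0}) = {0,1,2}
'b' @ 1: {}  — no active states
rest 'aaaa' ignored (set empty)
end set {} — state 1 not in

Answer: REJECT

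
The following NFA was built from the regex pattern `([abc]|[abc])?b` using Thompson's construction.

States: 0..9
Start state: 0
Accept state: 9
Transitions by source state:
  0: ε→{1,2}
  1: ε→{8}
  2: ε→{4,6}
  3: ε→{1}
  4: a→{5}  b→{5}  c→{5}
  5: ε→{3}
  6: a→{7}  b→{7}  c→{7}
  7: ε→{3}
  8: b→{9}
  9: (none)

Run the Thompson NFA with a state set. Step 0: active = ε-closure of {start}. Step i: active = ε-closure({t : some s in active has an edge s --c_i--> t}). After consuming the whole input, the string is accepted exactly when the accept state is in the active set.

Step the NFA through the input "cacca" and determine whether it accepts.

Answer: REJECT

Trace:
S₀ = ε-closure({0}) = {0,1,2,4,6,8}
'c' @ 1: {1,3,5,7,8}
'a' @ 2: {}  — dead — no transitions
rest 'cca' ignored (set empty)
after full input: {}  (accept=9 not in)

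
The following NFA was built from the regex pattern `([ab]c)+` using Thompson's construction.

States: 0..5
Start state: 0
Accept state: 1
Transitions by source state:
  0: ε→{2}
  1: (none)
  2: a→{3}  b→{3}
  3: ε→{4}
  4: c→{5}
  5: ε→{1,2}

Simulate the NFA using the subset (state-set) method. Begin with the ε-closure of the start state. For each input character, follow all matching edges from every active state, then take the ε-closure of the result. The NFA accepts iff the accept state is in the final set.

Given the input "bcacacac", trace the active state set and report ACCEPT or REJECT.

start: ε-closure({0}) = {0,2}
'b' @ 1: {3,4}
'c' @ 2: {1,2,5}  [accepting]
'a' @ 3: {3,4}
'c' @ 4: {1,2,5}  [accepting]
'a' @ 5: {3,4}
'c' @ 6: {1,2,5}  [accepting]
'a' @ 7: {3,4}
'c' @ 8: {1,2,5}  [accepting]
after full input: {1,2,5}  (accept=1 in)

Answer: ACCEPT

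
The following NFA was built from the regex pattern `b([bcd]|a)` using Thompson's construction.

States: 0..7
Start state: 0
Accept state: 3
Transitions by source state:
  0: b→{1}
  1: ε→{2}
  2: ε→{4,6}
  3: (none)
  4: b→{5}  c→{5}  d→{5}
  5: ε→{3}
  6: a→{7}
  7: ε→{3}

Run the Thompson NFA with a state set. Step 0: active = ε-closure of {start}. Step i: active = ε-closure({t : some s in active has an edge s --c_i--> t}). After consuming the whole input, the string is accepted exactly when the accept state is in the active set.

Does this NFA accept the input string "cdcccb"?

Answer: REJECT

Steps:
start: ε-closure({0}) = {0}
'c' @ 1: {}  — state set empty
rest 'dcccb' ignored (set empty)
final: {}; accept 3 not in set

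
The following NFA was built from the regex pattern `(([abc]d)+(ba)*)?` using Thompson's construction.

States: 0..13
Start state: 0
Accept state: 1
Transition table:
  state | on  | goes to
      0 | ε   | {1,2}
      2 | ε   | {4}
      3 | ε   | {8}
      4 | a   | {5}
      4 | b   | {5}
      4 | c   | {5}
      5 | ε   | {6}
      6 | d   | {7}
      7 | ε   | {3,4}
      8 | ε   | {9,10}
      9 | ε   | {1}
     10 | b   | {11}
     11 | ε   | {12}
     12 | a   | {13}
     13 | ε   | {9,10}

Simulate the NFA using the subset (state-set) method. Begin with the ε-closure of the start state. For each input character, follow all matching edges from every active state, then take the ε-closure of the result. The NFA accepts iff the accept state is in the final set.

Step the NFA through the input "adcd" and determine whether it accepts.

Answer: ACCEPT

Derivation:
initial (ε-close {0}): {0,1,2,4}
'a' @ 1: {5,6}
'd' @ 2: {1,3,4,7,8,9,10}  (accept∈set)
'c' @ 3: {5,6}
'd' @ 4: {1,3,4,7,8,9,10}  (accept∈set)
end set {1,3,4,7,8,9,10} — state 1 in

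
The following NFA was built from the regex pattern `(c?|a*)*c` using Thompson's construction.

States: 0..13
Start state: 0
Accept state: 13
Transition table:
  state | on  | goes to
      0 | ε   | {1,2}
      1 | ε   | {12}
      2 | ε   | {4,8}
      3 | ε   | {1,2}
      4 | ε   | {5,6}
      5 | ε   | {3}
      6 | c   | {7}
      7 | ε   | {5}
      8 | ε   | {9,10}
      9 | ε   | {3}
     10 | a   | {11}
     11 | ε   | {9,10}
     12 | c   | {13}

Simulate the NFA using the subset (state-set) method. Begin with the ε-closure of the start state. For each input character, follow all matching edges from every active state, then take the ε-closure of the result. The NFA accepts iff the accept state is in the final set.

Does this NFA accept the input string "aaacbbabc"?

Answer: REJECT

Derivation:
start: ε-closure({0}) = {0,1,2,3,4,5,6,8,9,10,12}
'a' @ 1: {1,2,3,4,5,6,8,9,10,11,12}
'a' @ 2: {1,2,3,4,5,6,8,9,10,11,12}
'a' @ 3: {1,2,3,4,5,6,8,9,10,11,12}
'c' @ 4: {1,2,3,4,5,6,7,8,9,10,12,13}  [accepting]
'b' @ 5: {}  — no active states
rest 'babc' ignored (set empty)
end set {} — state 13 not in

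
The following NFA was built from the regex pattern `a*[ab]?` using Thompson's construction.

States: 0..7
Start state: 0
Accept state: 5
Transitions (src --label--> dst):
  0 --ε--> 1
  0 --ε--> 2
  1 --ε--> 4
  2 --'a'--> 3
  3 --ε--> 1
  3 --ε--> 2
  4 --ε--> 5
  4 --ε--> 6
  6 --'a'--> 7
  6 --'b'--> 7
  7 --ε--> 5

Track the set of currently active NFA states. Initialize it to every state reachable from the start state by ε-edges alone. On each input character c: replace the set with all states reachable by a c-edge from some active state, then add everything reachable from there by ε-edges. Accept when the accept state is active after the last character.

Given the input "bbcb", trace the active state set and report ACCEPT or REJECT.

initial (ε-close {0}): {0,1,2,4,5,6}
'b' @ 1: {5,7}  (accept∈set)
'b' @ 2: {}  — state set empty
rest 'cb' ignored (set empty)
end set {} — state 5 not in

Answer: REJECT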